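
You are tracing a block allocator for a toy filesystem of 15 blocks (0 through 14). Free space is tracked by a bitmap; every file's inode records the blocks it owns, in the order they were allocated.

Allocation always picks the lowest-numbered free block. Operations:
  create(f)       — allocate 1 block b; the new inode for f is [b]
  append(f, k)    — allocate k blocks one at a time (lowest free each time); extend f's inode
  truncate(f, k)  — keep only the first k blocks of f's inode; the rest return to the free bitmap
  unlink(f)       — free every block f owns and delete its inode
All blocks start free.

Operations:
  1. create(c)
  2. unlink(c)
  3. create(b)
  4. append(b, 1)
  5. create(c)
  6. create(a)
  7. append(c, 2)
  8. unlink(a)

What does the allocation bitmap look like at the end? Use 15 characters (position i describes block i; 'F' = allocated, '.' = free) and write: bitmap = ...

bitmap = FFF.FF.........

[1] create(c) — c=0 (map F..............)
[2] unlink(c) —  (map ...............)
[3] create(b) — b=0 (map F..............)
[4] append(b, 1) — b=0,1 (map FF.............)
[5] create(c) — b=0,1 c=2 (map FFF............)
[6] create(a) — a=3 b=0,1 c=2 (map FFFF...........)
[7] append(c, 2) — a=3 b=0,1 c=2,4,5 (map FFFFFF.........)
[8] unlink(a) — b=0,1 c=2,4,5 (map FFF.FF.........)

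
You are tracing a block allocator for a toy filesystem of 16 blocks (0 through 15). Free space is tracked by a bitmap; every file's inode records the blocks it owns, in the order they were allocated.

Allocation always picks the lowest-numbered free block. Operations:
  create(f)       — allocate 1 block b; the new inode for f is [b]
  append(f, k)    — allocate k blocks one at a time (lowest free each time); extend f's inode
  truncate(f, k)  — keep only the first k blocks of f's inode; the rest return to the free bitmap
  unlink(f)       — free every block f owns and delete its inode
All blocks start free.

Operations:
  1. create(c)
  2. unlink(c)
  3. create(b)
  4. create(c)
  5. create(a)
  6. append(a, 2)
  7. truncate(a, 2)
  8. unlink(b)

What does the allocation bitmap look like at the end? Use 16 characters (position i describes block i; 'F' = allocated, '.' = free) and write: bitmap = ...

bitmap = .FFF............

create(c): bitmap=F............... | c=[0]
unlink(c): bitmap=................ | 
create(b): bitmap=F............... | b=[0]
create(c): bitmap=FF.............. | b=[0] c=[1]
create(a): bitmap=FFF............. | a=[2] b=[0] c=[1]
append(a, 2): bitmap=FFFFF........... | a=[2, 3, 4] b=[0] c=[1]
truncate(a, 2): bitmap=FFFF............ | a=[2, 3] b=[0] c=[1]
unlink(b): bitmap=.FFF............ | a=[2, 3] c=[1]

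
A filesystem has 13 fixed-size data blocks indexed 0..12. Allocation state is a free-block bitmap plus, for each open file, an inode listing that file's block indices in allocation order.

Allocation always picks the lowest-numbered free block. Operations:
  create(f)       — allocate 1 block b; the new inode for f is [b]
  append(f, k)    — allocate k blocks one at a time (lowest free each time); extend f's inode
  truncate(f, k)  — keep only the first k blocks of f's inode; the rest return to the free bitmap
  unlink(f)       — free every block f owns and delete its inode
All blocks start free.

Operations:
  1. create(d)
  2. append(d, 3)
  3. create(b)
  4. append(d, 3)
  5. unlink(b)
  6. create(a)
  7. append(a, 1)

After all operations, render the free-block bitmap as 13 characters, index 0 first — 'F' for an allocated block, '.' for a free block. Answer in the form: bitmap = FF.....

bitmap = FFFFFFFFF....

create(d): bitmap=F............ | d=[0]
append(d, 3): bitmap=FFFF......... | d=[0, 1, 2, 3]
create(b): bitmap=FFFFF........ | b=[4] d=[0, 1, 2, 3]
append(d, 3): bitmap=FFFFFFFF..... | b=[4] d=[0, 1, 2, 3, 5, 6, 7]
unlink(b): bitmap=FFFF.FFF..... | d=[0, 1, 2, 3, 5, 6, 7]
create(a): bitmap=FFFFFFFF..... | a=[4] d=[0, 1, 2, 3, 5, 6, 7]
append(a, 1): bitmap=FFFFFFFFF.... | a=[4, 8] d=[0, 1, 2, 3, 5, 6, 7]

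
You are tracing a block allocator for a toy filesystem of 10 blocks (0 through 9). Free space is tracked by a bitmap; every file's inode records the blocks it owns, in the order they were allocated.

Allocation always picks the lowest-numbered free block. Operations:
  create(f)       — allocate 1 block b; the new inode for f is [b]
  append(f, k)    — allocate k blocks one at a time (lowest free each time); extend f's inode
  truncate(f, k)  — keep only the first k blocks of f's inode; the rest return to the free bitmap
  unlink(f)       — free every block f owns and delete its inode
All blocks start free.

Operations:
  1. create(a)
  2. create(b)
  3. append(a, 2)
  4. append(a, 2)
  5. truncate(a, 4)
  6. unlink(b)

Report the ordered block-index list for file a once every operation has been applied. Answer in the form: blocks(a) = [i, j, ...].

[1] create(a) — a=0 (map F.........)
[2] create(b) — a=0 b=1 (map FF........)
[3] append(a, 2) — a=0,2,3 b=1 (map FFFF......)
[4] append(a, 2) — a=0,2,3,4,5 b=1 (map FFFFFF....)
[5] truncate(a, 4) — a=0,2,3,4 b=1 (map FFFFF.....)
[6] unlink(b) — a=0,2,3,4 (map F.FFF.....)

blocks(a) = [0, 2, 3, 4]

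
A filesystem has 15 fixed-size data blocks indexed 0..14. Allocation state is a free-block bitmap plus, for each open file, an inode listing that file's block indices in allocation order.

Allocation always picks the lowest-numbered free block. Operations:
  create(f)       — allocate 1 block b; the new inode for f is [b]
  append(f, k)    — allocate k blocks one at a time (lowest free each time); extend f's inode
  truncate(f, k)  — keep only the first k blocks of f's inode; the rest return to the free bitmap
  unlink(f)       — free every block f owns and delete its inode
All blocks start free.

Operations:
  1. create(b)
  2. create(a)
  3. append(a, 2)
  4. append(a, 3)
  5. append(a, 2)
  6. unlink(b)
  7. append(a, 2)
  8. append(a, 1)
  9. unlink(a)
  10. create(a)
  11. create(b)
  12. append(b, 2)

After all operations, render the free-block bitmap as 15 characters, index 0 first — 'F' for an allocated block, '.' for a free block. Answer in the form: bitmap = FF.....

create(b): bitmap=F.............. | b=[0]
create(a): bitmap=FF............. | a=[1] b=[0]
append(a, 2): bitmap=FFFF........... | a=[1, 2, 3] b=[0]
append(a, 3): bitmap=FFFFFFF........ | a=[1, 2, 3, 4, 5, 6] b=[0]
append(a, 2): bitmap=FFFFFFFFF...... | a=[1, 2, 3, 4, 5, 6, 7, 8] b=[0]
unlink(b): bitmap=.FFFFFFFF...... | a=[1, 2, 3, 4, 5, 6, 7, 8]
append(a, 2): bitmap=FFFFFFFFFF..... | a=[1, 2, 3, 4, 5, 6, 7, 8, 0, 9]
append(a, 1): bitmap=FFFFFFFFFFF.... | a=[1, 2, 3, 4, 5, 6, 7, 8, 0, 9, 10]
unlink(a): bitmap=............... | 
create(a): bitmap=F.............. | a=[0]
create(b): bitmap=FF............. | a=[0] b=[1]
append(b, 2): bitmap=FFFF........... | a=[0] b=[1, 2, 3]

bitmap = FFFF...........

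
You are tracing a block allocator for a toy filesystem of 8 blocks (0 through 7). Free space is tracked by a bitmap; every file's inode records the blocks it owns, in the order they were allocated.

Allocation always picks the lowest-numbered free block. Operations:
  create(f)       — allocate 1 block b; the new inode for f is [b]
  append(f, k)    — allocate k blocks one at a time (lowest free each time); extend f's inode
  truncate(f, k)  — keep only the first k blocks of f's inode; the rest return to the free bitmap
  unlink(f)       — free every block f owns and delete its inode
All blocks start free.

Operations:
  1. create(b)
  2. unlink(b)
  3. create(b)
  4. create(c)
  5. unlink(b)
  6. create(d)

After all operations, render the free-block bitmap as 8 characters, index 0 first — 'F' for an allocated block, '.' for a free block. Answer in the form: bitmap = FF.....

bitmap = FF......

[1] create(b) — b=0 (map F.......)
[2] unlink(b) —  (map ........)
[3] create(b) — b=0 (map F.......)
[4] create(c) — b=0 c=1 (map FF......)
[5] unlink(b) — c=1 (map .F......)
[6] create(d) — c=1 d=0 (map FF......)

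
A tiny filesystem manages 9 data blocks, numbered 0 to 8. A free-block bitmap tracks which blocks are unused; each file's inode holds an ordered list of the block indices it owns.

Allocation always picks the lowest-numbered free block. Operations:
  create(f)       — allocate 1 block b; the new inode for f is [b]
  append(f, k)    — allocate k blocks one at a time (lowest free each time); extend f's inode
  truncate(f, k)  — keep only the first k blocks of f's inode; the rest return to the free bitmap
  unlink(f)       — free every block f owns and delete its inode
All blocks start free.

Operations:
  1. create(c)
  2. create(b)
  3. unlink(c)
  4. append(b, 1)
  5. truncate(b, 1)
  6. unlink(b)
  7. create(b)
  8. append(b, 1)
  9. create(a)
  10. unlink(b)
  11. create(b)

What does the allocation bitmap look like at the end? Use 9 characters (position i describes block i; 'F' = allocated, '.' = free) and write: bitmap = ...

bitmap = F.F......

  1. create(c)  ⇒  F........  {c→[0]}
  2. create(b)  ⇒  FF.......  {b→[1]; c→[0]}
  3. unlink(c)  ⇒  .F.......  {b→[1]}
  4. append(b, 1)  ⇒  FF.......  {b→[1, 0]}
  5. truncate(b, 1)  ⇒  .F.......  {b→[1]}
  6. unlink(b)  ⇒  .........  {}
  7. create(b)  ⇒  F........  {b→[0]}
  8. append(b, 1)  ⇒  FF.......  {b→[0, 1]}
  9. create(a)  ⇒  FFF......  {a→[2]; b→[0, 1]}
  10. unlink(b)  ⇒  ..F......  {a→[2]}
  11. create(b)  ⇒  F.F......  {a→[2]; b→[0]}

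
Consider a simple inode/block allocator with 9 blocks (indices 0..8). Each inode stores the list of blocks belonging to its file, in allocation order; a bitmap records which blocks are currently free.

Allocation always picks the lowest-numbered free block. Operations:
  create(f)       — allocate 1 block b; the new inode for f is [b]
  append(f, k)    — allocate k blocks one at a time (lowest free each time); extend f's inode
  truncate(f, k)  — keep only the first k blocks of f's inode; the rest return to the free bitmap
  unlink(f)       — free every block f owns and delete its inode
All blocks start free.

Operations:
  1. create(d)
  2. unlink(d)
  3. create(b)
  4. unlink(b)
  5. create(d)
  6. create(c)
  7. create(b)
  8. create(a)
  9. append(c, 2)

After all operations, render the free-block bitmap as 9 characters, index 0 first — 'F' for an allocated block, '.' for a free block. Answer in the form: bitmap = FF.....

[1] create(d) — d=0 (map F........)
[2] unlink(d) —  (map .........)
[3] create(b) — b=0 (map F........)
[4] unlink(b) —  (map .........)
[5] create(d) — d=0 (map F........)
[6] create(c) — c=1 d=0 (map FF.......)
[7] create(b) — b=2 c=1 d=0 (map FFF......)
[8] create(a) — a=3 b=2 c=1 d=0 (map FFFF.....)
[9] append(c, 2) — a=3 b=2 c=1,4,5 d=0 (map FFFFFF...)

bitmap = FFFFFF...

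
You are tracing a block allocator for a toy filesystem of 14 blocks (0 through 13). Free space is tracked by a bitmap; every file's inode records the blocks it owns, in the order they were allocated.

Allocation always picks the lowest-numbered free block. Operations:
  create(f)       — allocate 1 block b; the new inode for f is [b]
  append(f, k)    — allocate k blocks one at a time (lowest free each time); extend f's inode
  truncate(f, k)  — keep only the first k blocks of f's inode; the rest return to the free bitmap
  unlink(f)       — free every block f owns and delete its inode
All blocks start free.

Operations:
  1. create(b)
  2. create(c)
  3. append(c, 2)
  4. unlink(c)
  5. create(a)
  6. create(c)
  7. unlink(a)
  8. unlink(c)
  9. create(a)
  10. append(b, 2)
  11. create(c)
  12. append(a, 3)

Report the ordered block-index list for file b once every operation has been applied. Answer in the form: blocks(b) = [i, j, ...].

after create(b) → b:[0]  free=[F.............]
after create(c) → b:[0], c:[1]  free=[FF............]
after append(c, 2) → b:[0], c:[1, 2, 3]  free=[FFFF..........]
after unlink(c) → b:[0]  free=[F.............]
after create(a) → a:[1], b:[0]  free=[FF............]
after create(c) → a:[1], b:[0], c:[2]  free=[FFF...........]
after unlink(a) → b:[0], c:[2]  free=[F.F...........]
after unlink(c) → b:[0]  free=[F.............]
after create(a) → a:[1], b:[0]  free=[FF............]
after append(b, 2) → a:[1], b:[0, 2, 3]  free=[FFFF..........]
after create(c) → a:[1], b:[0, 2, 3], c:[4]  free=[FFFFF.........]
after append(a, 3) → a:[1, 5, 6, 7], b:[0, 2, 3], c:[4]  free=[FFFFFFFF......]

blocks(b) = [0, 2, 3]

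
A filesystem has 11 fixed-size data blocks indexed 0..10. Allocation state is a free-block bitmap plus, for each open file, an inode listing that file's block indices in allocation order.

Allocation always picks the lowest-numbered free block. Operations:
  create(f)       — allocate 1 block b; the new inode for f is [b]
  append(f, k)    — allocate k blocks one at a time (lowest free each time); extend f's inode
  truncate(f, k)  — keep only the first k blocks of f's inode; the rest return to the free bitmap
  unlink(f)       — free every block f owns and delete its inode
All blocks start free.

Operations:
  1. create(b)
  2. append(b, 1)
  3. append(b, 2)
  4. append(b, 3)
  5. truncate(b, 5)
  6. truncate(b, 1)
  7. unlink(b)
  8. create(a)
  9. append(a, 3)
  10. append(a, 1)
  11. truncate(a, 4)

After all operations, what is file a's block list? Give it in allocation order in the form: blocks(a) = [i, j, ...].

create(b): bitmap=F.......... | b=[0]
append(b, 1): bitmap=FF......... | b=[0, 1]
append(b, 2): bitmap=FFFF....... | b=[0, 1, 2, 3]
append(b, 3): bitmap=FFFFFFF.... | b=[0, 1, 2, 3, 4, 5, 6]
truncate(b, 5): bitmap=FFFFF...... | b=[0, 1, 2, 3, 4]
truncate(b, 1): bitmap=F.......... | b=[0]
unlink(b): bitmap=........... | 
create(a): bitmap=F.......... | a=[0]
append(a, 3): bitmap=FFFF....... | a=[0, 1, 2, 3]
append(a, 1): bitmap=FFFFF...... | a=[0, 1, 2, 3, 4]
truncate(a, 4): bitmap=FFFF....... | a=[0, 1, 2, 3]

blocks(a) = [0, 1, 2, 3]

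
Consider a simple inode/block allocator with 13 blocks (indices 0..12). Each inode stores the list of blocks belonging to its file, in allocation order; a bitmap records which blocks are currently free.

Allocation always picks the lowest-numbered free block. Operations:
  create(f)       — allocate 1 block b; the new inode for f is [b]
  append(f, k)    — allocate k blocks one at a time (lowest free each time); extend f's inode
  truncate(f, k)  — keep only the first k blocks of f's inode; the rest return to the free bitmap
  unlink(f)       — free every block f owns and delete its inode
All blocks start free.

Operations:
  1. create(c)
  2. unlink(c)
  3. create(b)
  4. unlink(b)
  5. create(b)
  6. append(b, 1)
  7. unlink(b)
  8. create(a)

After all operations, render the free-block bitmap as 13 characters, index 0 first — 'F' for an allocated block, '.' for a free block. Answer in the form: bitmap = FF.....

bitmap = F............

[1] create(c) — c=0 (map F............)
[2] unlink(c) —  (map .............)
[3] create(b) — b=0 (map F............)
[4] unlink(b) —  (map .............)
[5] create(b) — b=0 (map F............)
[6] append(b, 1) — b=0,1 (map FF...........)
[7] unlink(b) —  (map .............)
[8] create(a) — a=0 (map F............)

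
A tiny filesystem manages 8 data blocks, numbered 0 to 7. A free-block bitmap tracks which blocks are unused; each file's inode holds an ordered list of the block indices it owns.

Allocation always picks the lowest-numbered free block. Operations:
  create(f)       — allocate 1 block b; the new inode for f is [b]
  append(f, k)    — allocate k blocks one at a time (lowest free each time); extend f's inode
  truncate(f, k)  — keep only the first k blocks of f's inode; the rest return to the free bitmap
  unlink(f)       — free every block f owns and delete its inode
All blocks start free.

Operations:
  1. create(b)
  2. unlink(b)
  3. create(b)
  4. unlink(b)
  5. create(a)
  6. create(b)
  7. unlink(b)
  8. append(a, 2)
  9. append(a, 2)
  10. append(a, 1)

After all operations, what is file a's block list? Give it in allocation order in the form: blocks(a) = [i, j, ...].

[1] create(b) — b=0 (map F.......)
[2] unlink(b) —  (map ........)
[3] create(b) — b=0 (map F.......)
[4] unlink(b) —  (map ........)
[5] create(a) — a=0 (map F.......)
[6] create(b) — a=0 b=1 (map FF......)
[7] unlink(b) — a=0 (map F.......)
[8] append(a, 2) — a=0,1,2 (map FFF.....)
[9] append(a, 2) — a=0,1,2,3,4 (map FFFFF...)
[10] append(a, 1) — a=0,1,2,3,4,5 (map FFFFFF..)

blocks(a) = [0, 1, 2, 3, 4, 5]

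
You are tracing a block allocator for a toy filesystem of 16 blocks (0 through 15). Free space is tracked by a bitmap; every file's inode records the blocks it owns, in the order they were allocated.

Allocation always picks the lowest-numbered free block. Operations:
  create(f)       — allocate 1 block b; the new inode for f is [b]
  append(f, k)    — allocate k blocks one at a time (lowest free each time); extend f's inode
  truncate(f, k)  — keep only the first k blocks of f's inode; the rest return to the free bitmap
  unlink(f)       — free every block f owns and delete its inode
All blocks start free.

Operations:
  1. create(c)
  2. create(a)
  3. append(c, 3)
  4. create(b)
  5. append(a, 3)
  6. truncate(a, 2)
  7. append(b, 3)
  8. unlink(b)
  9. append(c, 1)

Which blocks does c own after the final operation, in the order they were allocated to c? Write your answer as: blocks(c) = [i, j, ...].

blocks(c) = [0, 2, 3, 4, 5]

  1. create(c)  ⇒  F...............  {c→[0]}
  2. create(a)  ⇒  FF..............  {a→[1]; c→[0]}
  3. append(c, 3)  ⇒  FFFFF...........  {a→[1]; c→[0, 2, 3, 4]}
  4. create(b)  ⇒  FFFFFF..........  {a→[1]; b→[5]; c→[0, 2, 3, 4]}
  5. append(a, 3)  ⇒  FFFFFFFFF.......  {a→[1, 6, 7, 8]; b→[5]; c→[0, 2, 3, 4]}
  6. truncate(a, 2)  ⇒  FFFFFFF.........  {a→[1, 6]; b→[5]; c→[0, 2, 3, 4]}
  7. append(b, 3)  ⇒  FFFFFFFFFF......  {a→[1, 6]; b→[5, 7, 8, 9]; c→[0, 2, 3, 4]}
  8. unlink(b)  ⇒  FFFFF.F.........  {a→[1, 6]; c→[0, 2, 3, 4]}
  9. append(c, 1)  ⇒  FFFFFFF.........  {a→[1, 6]; c→[0, 2, 3, 4, 5]}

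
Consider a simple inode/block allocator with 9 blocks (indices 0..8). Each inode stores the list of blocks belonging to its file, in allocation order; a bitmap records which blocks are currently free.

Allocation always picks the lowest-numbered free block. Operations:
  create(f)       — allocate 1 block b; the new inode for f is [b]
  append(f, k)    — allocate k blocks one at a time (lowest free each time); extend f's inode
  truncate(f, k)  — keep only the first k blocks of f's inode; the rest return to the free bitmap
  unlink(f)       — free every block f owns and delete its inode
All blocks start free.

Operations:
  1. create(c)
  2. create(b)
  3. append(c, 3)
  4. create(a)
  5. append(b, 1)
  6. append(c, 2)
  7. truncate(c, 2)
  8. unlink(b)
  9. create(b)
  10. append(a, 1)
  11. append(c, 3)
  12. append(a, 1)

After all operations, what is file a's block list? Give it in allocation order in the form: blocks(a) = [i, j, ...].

[1] create(c) — c=0 (map F........)
[2] create(b) — b=1 c=0 (map FF.......)
[3] append(c, 3) — b=1 c=0,2,3,4 (map FFFFF....)
[4] create(a) — a=5 b=1 c=0,2,3,4 (map FFFFFF...)
[5] append(b, 1) — a=5 b=1,6 c=0,2,3,4 (map FFFFFFF..)
[6] append(c, 2) — a=5 b=1,6 c=0,2,3,4,7,8 (map FFFFFFFFF)
[7] truncate(c, 2) — a=5 b=1,6 c=0,2 (map FFF..FF..)
[8] unlink(b) — a=5 c=0,2 (map F.F..F...)
[9] create(b) — a=5 b=1 c=0,2 (map FFF..F...)
[10] append(a, 1) — a=5,3 b=1 c=0,2 (map FFFF.F...)
[11] append(c, 3) — a=5,3 b=1 c=0,2,4,6,7 (map FFFFFFFF.)
[12] append(a, 1) — a=5,3,8 b=1 c=0,2,4,6,7 (map FFFFFFFFF)

blocks(a) = [5, 3, 8]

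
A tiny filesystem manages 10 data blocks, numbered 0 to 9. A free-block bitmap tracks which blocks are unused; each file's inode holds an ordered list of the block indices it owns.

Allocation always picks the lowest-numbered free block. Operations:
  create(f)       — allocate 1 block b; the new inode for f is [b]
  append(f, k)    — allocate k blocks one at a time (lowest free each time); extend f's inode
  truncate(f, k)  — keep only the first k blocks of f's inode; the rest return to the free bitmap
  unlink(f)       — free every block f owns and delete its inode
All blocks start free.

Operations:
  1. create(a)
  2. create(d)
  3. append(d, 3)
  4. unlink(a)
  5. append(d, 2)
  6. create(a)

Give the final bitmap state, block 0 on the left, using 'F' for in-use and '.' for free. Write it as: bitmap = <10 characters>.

create(a): bitmap=F......... | a=[0]
create(d): bitmap=FF........ | a=[0] d=[1]
append(d, 3): bitmap=FFFFF..... | a=[0] d=[1, 2, 3, 4]
unlink(a): bitmap=.FFFF..... | d=[1, 2, 3, 4]
append(d, 2): bitmap=FFFFFF.... | d=[1, 2, 3, 4, 0, 5]
create(a): bitmap=FFFFFFF... | a=[6] d=[1, 2, 3, 4, 0, 5]

bitmap = FFFFFFF...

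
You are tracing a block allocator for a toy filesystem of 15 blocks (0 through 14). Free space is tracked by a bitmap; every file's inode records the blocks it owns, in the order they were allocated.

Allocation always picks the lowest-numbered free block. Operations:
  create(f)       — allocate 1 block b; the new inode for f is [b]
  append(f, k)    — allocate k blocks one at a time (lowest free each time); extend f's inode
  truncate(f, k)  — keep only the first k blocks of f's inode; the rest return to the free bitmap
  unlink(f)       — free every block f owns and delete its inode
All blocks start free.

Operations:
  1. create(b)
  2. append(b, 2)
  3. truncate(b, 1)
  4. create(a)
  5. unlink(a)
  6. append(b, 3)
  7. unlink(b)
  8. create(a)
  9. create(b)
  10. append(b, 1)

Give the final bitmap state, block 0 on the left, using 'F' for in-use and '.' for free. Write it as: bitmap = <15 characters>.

after create(b) → b:[0]  free=[F..............]
after append(b, 2) → b:[0, 1, 2]  free=[FFF............]
after truncate(b, 1) → b:[0]  free=[F..............]
after create(a) → a:[1], b:[0]  free=[FF.............]
after unlink(a) → b:[0]  free=[F..............]
after append(b, 3) → b:[0, 1, 2, 3]  free=[FFFF...........]
after unlink(b) →   free=[...............]
after create(a) → a:[0]  free=[F..............]
after create(b) → a:[0], b:[1]  free=[FF.............]
after append(b, 1) → a:[0], b:[1, 2]  free=[FFF............]

bitmap = FFF............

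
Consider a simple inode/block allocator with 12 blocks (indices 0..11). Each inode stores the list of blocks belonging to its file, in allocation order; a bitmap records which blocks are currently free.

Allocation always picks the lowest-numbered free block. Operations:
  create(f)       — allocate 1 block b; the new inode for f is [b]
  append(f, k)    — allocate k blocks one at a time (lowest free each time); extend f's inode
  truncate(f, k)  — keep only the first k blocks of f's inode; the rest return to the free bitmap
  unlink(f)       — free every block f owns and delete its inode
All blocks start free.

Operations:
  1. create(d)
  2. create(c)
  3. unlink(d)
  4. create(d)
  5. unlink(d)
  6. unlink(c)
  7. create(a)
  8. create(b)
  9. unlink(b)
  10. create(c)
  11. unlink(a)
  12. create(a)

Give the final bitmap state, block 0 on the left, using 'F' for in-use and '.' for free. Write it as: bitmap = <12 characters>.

bitmap = FF..........

  1. create(d)  ⇒  F...........  {d→[0]}
  2. create(c)  ⇒  FF..........  {c→[1]; d→[0]}
  3. unlink(d)  ⇒  .F..........  {c→[1]}
  4. create(d)  ⇒  FF..........  {c→[1]; d→[0]}
  5. unlink(d)  ⇒  .F..........  {c→[1]}
  6. unlink(c)  ⇒  ............  {}
  7. create(a)  ⇒  F...........  {a→[0]}
  8. create(b)  ⇒  FF..........  {a→[0]; b→[1]}
  9. unlink(b)  ⇒  F...........  {a→[0]}
  10. create(c)  ⇒  FF..........  {a→[0]; c→[1]}
  11. unlink(a)  ⇒  .F..........  {c→[1]}
  12. create(a)  ⇒  FF..........  {a→[0]; c→[1]}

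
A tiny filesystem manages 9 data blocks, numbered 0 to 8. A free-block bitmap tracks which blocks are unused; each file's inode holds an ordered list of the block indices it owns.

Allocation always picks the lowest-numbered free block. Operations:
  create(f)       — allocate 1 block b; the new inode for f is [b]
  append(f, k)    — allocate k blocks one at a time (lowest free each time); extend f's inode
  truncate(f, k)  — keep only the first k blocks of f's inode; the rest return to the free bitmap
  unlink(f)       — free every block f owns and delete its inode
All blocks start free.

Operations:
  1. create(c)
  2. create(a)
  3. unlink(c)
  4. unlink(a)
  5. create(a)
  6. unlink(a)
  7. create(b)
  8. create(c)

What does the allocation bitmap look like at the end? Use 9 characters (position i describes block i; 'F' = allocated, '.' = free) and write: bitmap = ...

  1. create(c)  ⇒  F........  {c→[0]}
  2. create(a)  ⇒  FF.......  {a→[1]; c→[0]}
  3. unlink(c)  ⇒  .F.......  {a→[1]}
  4. unlink(a)  ⇒  .........  {}
  5. create(a)  ⇒  F........  {a→[0]}
  6. unlink(a)  ⇒  .........  {}
  7. create(b)  ⇒  F........  {b→[0]}
  8. create(c)  ⇒  FF.......  {b→[0]; c→[1]}

bitmap = FF.......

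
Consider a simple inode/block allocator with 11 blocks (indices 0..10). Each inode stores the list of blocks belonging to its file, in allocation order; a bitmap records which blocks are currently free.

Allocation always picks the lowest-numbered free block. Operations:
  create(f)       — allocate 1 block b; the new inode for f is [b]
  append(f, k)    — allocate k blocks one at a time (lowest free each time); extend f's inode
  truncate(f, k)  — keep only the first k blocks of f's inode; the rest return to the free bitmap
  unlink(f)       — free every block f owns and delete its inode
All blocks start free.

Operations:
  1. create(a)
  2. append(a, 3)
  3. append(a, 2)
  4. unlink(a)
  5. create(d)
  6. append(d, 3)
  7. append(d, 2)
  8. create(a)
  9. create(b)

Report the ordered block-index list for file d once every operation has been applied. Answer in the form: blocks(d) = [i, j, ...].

[1] create(a) — a=0 (map F..........)
[2] append(a, 3) — a=0,1,2,3 (map FFFF.......)
[3] append(a, 2) — a=0,1,2,3,4,5 (map FFFFFF.....)
[4] unlink(a) —  (map ...........)
[5] create(d) — d=0 (map F..........)
[6] append(d, 3) — d=0,1,2,3 (map FFFF.......)
[7] append(d, 2) — d=0,1,2,3,4,5 (map FFFFFF.....)
[8] create(a) — a=6 d=0,1,2,3,4,5 (map FFFFFFF....)
[9] create(b) — a=6 b=7 d=0,1,2,3,4,5 (map FFFFFFFF...)

blocks(d) = [0, 1, 2, 3, 4, 5]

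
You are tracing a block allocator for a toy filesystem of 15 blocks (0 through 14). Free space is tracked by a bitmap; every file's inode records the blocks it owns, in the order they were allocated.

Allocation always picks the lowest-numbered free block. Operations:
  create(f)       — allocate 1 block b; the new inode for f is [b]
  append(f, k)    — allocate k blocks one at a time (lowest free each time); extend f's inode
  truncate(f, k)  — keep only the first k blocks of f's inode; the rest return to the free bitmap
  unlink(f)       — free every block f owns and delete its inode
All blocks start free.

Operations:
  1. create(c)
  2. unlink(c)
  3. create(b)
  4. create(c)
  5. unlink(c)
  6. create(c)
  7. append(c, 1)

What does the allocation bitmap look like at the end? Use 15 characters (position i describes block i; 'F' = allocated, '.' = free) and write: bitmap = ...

bitmap = FFF............

create(c): bitmap=F.............. | c=[0]
unlink(c): bitmap=............... | 
create(b): bitmap=F.............. | b=[0]
create(c): bitmap=FF............. | b=[0] c=[1]
unlink(c): bitmap=F.............. | b=[0]
create(c): bitmap=FF............. | b=[0] c=[1]
append(c, 1): bitmap=FFF............ | b=[0] c=[1, 2]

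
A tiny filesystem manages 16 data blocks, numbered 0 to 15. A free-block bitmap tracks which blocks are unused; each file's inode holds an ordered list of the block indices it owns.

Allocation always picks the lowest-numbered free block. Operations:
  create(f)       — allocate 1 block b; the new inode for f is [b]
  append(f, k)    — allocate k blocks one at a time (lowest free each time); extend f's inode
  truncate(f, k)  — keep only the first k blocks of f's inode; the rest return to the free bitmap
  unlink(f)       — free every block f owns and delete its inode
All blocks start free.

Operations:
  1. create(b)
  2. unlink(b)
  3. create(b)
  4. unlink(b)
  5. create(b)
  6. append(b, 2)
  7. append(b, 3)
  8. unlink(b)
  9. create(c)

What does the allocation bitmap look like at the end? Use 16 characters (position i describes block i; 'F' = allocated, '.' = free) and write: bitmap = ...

bitmap = F...............

  1. create(b)  ⇒  F...............  {b→[0]}
  2. unlink(b)  ⇒  ................  {}
  3. create(b)  ⇒  F...............  {b→[0]}
  4. unlink(b)  ⇒  ................  {}
  5. create(b)  ⇒  F...............  {b→[0]}
  6. append(b, 2)  ⇒  FFF.............  {b→[0, 1, 2]}
  7. append(b, 3)  ⇒  FFFFFF..........  {b→[0, 1, 2, 3, 4, 5]}
  8. unlink(b)  ⇒  ................  {}
  9. create(c)  ⇒  F...............  {c→[0]}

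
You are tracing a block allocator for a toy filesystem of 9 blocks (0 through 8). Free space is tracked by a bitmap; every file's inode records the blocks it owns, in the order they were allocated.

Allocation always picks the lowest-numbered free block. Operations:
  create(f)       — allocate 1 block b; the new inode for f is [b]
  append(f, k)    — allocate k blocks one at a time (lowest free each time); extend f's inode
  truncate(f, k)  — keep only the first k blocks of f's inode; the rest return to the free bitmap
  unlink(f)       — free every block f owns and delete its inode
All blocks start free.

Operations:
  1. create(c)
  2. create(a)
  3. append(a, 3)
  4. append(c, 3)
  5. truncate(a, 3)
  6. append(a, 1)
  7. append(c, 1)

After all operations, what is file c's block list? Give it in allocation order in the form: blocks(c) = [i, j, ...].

blocks(c) = [0, 5, 6, 7, 8]

[1] create(c) — c=0 (map F........)
[2] create(a) — a=1 c=0 (map FF.......)
[3] append(a, 3) — a=1,2,3,4 c=0 (map FFFFF....)
[4] append(c, 3) — a=1,2,3,4 c=0,5,6,7 (map FFFFFFFF.)
[5] truncate(a, 3) — a=1,2,3 c=0,5,6,7 (map FFFF.FFF.)
[6] append(a, 1) — a=1,2,3,4 c=0,5,6,7 (map FFFFFFFF.)
[7] append(c, 1) — a=1,2,3,4 c=0,5,6,7,8 (map FFFFFFFFF)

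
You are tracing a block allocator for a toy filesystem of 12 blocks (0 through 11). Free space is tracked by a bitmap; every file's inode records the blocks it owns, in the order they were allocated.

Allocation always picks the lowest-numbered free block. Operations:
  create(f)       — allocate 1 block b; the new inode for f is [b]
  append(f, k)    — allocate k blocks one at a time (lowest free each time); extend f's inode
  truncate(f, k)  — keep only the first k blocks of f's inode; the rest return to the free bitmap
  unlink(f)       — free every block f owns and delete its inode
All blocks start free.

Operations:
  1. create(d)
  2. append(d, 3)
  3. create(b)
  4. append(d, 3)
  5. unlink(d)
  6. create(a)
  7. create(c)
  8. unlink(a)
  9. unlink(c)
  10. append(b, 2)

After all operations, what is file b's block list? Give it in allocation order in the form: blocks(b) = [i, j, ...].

blocks(b) = [4, 0, 1]

  1. create(d)  ⇒  F...........  {d→[0]}
  2. append(d, 3)  ⇒  FFFF........  {d→[0, 1, 2, 3]}
  3. create(b)  ⇒  FFFFF.......  {b→[4]; d→[0, 1, 2, 3]}
  4. append(d, 3)  ⇒  FFFFFFFF....  {b→[4]; d→[0, 1, 2, 3, 5, 6, 7]}
  5. unlink(d)  ⇒  ....F.......  {b→[4]}
  6. create(a)  ⇒  F...F.......  {a→[0]; b→[4]}
  7. create(c)  ⇒  FF..F.......  {a→[0]; b→[4]; c→[1]}
  8. unlink(a)  ⇒  .F..F.......  {b→[4]; c→[1]}
  9. unlink(c)  ⇒  ....F.......  {b→[4]}
  10. append(b, 2)  ⇒  FF..F.......  {b→[4, 0, 1]}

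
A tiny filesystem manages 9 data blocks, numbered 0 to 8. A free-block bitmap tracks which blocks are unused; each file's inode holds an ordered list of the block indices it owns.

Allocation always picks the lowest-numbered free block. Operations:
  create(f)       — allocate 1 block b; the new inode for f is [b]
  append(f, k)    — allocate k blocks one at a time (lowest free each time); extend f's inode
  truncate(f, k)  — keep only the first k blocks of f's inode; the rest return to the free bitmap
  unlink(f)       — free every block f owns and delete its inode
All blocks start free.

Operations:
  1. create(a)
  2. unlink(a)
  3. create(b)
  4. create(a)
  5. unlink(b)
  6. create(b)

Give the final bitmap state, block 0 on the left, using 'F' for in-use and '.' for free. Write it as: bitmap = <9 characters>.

bitmap = FF.......

[1] create(a) — a=0 (map F........)
[2] unlink(a) —  (map .........)
[3] create(b) — b=0 (map F........)
[4] create(a) — a=1 b=0 (map FF.......)
[5] unlink(b) — a=1 (map .F.......)
[6] create(b) — a=1 b=0 (map FF.......)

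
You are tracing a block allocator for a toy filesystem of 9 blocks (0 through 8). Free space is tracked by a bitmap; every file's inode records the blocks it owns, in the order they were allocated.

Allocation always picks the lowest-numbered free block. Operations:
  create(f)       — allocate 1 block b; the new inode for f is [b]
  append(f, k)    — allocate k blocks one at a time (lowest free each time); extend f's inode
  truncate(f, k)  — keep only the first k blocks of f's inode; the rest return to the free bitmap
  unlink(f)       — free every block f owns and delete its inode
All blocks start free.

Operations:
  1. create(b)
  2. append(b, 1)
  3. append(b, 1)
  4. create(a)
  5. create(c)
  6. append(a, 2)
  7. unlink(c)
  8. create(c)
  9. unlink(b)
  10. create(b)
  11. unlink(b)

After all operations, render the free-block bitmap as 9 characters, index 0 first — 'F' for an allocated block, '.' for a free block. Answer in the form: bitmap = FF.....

bitmap = ...FFFF..

  1. create(b)  ⇒  F........  {b→[0]}
  2. append(b, 1)  ⇒  FF.......  {b→[0, 1]}
  3. append(b, 1)  ⇒  FFF......  {b→[0, 1, 2]}
  4. create(a)  ⇒  FFFF.....  {a→[3]; b→[0, 1, 2]}
  5. create(c)  ⇒  FFFFF....  {a→[3]; b→[0, 1, 2]; c→[4]}
  6. append(a, 2)  ⇒  FFFFFFF..  {a→[3, 5, 6]; b→[0, 1, 2]; c→[4]}
  7. unlink(c)  ⇒  FFFF.FF..  {a→[3, 5, 6]; b→[0, 1, 2]}
  8. create(c)  ⇒  FFFFFFF..  {a→[3, 5, 6]; b→[0, 1, 2]; c→[4]}
  9. unlink(b)  ⇒  ...FFFF..  {a→[3, 5, 6]; c→[4]}
  10. create(b)  ⇒  F..FFFF..  {a→[3, 5, 6]; b→[0]; c→[4]}
  11. unlink(b)  ⇒  ...FFFF..  {a→[3, 5, 6]; c→[4]}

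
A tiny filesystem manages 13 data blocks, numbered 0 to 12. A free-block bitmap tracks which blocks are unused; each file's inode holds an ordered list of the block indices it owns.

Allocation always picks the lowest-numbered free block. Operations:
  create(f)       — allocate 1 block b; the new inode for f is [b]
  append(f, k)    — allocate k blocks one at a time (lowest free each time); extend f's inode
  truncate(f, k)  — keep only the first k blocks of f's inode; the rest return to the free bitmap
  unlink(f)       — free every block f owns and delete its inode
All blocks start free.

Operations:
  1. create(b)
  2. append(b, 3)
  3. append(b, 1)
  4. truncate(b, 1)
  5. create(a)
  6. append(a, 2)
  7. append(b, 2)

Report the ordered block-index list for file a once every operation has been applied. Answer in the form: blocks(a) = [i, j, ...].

  1. create(b)  ⇒  F............  {b→[0]}
  2. append(b, 3)  ⇒  FFFF.........  {b→[0, 1, 2, 3]}
  3. append(b, 1)  ⇒  FFFFF........  {b→[0, 1, 2, 3, 4]}
  4. truncate(b, 1)  ⇒  F............  {b→[0]}
  5. create(a)  ⇒  FF...........  {a→[1]; b→[0]}
  6. append(a, 2)  ⇒  FFFF.........  {a→[1, 2, 3]; b→[0]}
  7. append(b, 2)  ⇒  FFFFFF.......  {a→[1, 2, 3]; b→[0, 4, 5]}

blocks(a) = [1, 2, 3]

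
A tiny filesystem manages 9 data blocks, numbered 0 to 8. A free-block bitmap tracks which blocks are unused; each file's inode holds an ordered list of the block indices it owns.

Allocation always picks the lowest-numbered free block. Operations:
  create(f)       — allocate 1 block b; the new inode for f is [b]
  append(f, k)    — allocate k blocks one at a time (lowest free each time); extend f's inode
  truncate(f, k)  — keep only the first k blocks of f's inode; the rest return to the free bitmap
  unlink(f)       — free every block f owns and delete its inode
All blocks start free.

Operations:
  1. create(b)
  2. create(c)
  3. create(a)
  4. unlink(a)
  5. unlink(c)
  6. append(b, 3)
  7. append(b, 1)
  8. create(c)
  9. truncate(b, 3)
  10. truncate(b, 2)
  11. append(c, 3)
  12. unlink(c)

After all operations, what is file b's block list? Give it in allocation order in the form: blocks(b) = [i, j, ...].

blocks(b) = [0, 1]

[1] create(b) — b=0 (map F........)
[2] create(c) — b=0 c=1 (map FF.......)
[3] create(a) — a=2 b=0 c=1 (map FFF......)
[4] unlink(a) — b=0 c=1 (map FF.......)
[5] unlink(c) — b=0 (map F........)
[6] append(b, 3) — b=0,1,2,3 (map FFFF.....)
[7] append(b, 1) — b=0,1,2,3,4 (map FFFFF....)
[8] create(c) — b=0,1,2,3,4 c=5 (map FFFFFF...)
[9] truncate(b, 3) — b=0,1,2 c=5 (map FFF..F...)
[10] truncate(b, 2) — b=0,1 c=5 (map FF...F...)
[11] append(c, 3) — b=0,1 c=5,2,3,4 (map FFFFFF...)
[12] unlink(c) — b=0,1 (map FF.......)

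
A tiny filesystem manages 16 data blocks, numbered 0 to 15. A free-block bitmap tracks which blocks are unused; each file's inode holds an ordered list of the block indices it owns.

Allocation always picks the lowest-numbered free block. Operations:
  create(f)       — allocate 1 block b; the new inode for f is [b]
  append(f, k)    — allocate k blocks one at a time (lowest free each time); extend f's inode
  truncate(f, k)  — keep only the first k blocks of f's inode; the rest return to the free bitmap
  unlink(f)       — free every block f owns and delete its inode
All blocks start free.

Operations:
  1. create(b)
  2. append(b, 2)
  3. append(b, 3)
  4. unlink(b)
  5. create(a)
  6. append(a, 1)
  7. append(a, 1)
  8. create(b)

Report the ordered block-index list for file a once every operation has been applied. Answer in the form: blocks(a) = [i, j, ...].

[1] create(b) — b=0 (map F...............)
[2] append(b, 2) — b=0,1,2 (map FFF.............)
[3] append(b, 3) — b=0,1,2,3,4,5 (map FFFFFF..........)
[4] unlink(b) —  (map ................)
[5] create(a) — a=0 (map F...............)
[6] append(a, 1) — a=0,1 (map FF..............)
[7] append(a, 1) — a=0,1,2 (map FFF.............)
[8] create(b) — a=0,1,2 b=3 (map FFFF............)

blocks(a) = [0, 1, 2]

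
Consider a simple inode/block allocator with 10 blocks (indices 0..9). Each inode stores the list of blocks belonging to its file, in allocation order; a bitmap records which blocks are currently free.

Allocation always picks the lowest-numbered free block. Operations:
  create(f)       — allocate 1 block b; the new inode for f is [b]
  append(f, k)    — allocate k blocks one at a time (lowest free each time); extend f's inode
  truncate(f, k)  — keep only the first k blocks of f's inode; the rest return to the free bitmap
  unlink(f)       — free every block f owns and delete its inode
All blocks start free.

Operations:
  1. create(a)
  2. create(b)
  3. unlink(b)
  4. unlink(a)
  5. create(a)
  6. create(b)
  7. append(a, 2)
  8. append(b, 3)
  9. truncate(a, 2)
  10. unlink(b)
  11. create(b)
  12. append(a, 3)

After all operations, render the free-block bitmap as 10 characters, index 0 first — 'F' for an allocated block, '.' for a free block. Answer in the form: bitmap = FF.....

bitmap = FFFFFF....

  1. create(a)  ⇒  F.........  {a→[0]}
  2. create(b)  ⇒  FF........  {a→[0]; b→[1]}
  3. unlink(b)  ⇒  F.........  {a→[0]}
  4. unlink(a)  ⇒  ..........  {}
  5. create(a)  ⇒  F.........  {a→[0]}
  6. create(b)  ⇒  FF........  {a→[0]; b→[1]}
  7. append(a, 2)  ⇒  FFFF......  {a→[0, 2, 3]; b→[1]}
  8. append(b, 3)  ⇒  FFFFFFF...  {a→[0, 2, 3]; b→[1, 4, 5, 6]}
  9. truncate(a, 2)  ⇒  FFF.FFF...  {a→[0, 2]; b→[1, 4, 5, 6]}
  10. unlink(b)  ⇒  F.F.......  {a→[0, 2]}
  11. create(b)  ⇒  FFF.......  {a→[0, 2]; b→[1]}
  12. append(a, 3)  ⇒  FFFFFF....  {a→[0, 2, 3, 4, 5]; b→[1]}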